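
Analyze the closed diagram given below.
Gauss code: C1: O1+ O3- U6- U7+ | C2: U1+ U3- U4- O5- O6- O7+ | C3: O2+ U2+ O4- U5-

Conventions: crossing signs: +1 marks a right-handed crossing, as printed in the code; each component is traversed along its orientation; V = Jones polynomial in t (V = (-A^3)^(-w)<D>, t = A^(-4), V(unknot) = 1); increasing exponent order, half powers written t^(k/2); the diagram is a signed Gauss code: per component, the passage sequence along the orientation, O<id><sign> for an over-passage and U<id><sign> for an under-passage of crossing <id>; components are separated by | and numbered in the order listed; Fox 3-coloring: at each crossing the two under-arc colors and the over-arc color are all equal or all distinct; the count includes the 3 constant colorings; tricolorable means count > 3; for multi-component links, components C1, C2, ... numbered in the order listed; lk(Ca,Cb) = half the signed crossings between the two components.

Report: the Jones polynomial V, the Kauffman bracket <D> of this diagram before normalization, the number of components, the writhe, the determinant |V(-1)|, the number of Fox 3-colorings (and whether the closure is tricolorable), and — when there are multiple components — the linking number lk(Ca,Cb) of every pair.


Jones polynomial: V(t) = t^-3 + t^-2 + t^-1 + 1
<D> = -A^-3 - A - A^5 - A^9; writhe -1
components 3, writhe -1 (7 crossings)
linking number lk(C1,C2) = 0
lk(C1,C3): 0
lk(C2,C3) = -1
3-colorings: 9 of 3^7, det 0 — tricolorable
note: det 0 = |V(-1)|; divisible by 3, so tricolorable


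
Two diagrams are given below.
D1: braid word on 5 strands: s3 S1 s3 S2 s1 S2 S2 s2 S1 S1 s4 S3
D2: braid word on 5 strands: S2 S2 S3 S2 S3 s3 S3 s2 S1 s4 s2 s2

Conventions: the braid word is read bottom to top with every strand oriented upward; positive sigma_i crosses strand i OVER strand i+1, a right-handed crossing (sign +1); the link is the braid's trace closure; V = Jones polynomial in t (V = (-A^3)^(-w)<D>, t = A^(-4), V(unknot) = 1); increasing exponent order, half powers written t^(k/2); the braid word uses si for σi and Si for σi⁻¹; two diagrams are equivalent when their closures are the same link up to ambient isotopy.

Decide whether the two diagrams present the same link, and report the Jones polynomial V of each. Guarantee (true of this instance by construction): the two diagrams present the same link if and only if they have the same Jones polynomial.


equivalent: no
D1 (bracket A^-2 - A^2 + 2A^6 - A^10 + A^14 - A^18; 12 crossings at w = -2): V = -t^-6 + t^-5 - t^-4 + 2t^-3 - t^-2 + t^-1
V(D2) = 1  [12 crossings, <D> = A^-6, w = -2]
observation: 2 classes among 2 diagrams; unequal V(t) rules out equality


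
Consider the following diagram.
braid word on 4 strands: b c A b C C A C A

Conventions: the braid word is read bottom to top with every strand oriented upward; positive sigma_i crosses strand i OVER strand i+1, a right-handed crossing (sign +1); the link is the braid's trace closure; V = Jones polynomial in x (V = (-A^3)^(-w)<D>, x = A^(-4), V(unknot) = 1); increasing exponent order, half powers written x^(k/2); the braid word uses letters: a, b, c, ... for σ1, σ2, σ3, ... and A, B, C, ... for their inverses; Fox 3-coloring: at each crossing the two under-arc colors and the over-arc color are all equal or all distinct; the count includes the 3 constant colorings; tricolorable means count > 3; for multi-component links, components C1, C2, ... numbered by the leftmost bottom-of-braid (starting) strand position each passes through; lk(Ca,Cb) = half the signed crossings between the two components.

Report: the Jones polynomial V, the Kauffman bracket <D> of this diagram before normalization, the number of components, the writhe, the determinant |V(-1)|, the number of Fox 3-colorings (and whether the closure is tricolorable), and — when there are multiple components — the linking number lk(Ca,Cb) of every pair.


V = -x^-6 + x^-5 - x^-4 + 2x^-3 - x^-2 + x^-1
<D> = -A^-5 + A^-1 - 2A^3 + A^7 - A^11 + A^15 (w = -3)
1 component over 9 crossings, w = -3
3 Fox colorings among 3^9, |V(-1)| = 7: not tricolorable
why: det 7 = |V(-1)|; not divisible by 3, so not tricolorable


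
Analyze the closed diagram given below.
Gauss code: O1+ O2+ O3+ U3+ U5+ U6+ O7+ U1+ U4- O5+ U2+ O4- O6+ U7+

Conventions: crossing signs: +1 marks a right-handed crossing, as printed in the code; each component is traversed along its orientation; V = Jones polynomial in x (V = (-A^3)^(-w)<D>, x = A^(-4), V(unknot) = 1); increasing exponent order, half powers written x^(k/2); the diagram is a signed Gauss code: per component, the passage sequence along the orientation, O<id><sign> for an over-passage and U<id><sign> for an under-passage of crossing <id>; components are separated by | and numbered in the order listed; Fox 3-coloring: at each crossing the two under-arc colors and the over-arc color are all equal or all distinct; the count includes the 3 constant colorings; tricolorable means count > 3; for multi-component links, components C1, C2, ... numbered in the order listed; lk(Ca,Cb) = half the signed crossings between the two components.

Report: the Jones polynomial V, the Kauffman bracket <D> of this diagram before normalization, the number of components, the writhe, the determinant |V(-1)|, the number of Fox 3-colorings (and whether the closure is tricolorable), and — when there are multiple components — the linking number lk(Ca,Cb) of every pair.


V = x - x^2 + 2x^3 - x^4 + x^5 - x^6
<D> = A^-9 - A^-5 + A^-1 - 2A^3 + A^7 - A^11 (w = +5)
1 component over 7 crossings, w = +5
3 Fox colorings among 3^7, |V(-1)| = 7: not tricolorable
why: det 7 = |V(-1)|; not divisible by 3, so not tricolorable


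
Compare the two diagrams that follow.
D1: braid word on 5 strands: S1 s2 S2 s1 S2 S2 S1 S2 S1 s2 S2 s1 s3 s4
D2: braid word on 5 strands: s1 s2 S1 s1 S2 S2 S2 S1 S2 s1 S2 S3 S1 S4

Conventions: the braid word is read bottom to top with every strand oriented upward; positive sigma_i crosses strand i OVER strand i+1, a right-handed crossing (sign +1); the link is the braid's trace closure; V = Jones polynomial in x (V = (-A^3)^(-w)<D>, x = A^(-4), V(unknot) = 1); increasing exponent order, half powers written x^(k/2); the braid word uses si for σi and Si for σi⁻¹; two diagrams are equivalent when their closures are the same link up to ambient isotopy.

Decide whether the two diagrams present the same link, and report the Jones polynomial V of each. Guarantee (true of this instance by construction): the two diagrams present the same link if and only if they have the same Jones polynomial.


same link: yes
V(D1) = -x^-4 + x^-3 + x^-1  [14 crossings, <D> = A^-2 + A^6 - A^10, w = -2]
V(D2) = -x^-4 + x^-3 + x^-1  (w -6, c 14, <D> = A^-14 + A^-6 - A^-2)
note: one V(x) for all 2 diagrams — one class (guaranteed)


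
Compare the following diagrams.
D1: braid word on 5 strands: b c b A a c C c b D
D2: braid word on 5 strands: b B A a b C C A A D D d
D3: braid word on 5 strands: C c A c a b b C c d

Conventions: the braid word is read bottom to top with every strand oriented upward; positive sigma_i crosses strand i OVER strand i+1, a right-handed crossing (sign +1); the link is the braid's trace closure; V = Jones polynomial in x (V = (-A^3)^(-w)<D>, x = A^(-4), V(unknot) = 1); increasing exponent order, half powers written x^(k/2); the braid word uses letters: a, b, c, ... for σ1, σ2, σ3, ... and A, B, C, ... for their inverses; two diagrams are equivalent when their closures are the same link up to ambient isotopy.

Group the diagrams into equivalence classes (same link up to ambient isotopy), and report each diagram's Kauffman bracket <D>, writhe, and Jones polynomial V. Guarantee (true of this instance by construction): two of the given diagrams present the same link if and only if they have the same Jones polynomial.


classes: {D1} | {D2} | {D3}
V(D1) = x + x^2 + x^3 + x^6  [10 crossings, <D> = A^-12 + 1 + A^4 + A^8, w = +4]
D2 (bracket A^-8 + 2 + A^8; 12 crossings at w = -4): V = x^-5 + 2x^-3 + x^-1
V(D3) = 1 + x + x^2 + x^3  [10 crossings, <D> = 1 + A^4 + A^8 + A^12, w = +4]
note: 3 classes among 3 diagrams; unequal V(x) rules out equality


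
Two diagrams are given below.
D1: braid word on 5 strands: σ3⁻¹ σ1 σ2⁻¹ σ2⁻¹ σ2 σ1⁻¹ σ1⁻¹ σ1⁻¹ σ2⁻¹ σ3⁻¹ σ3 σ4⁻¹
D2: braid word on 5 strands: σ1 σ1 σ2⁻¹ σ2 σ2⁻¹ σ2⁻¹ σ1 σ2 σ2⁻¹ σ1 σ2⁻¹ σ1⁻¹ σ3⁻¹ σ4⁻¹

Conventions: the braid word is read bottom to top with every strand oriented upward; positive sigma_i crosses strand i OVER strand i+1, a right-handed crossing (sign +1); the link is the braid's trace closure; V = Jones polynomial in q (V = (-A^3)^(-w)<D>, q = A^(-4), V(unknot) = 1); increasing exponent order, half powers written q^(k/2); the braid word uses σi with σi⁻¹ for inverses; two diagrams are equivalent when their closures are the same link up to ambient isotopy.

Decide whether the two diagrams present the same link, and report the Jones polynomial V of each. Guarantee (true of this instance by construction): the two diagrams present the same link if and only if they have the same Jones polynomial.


equivalent: no
V(D1) = -q^-6 + q^-5 - q^-4 + 2q^-3 - q^-2 + q^-1  (w -6, c 12, <D> = A^-14 - A^-10 + 2A^-6 - A^-2 + A^2 - A^6)
D2 (bracket -A^-18 + 2A^-14 - 2A^-10 + 3A^-6 - 2A^-2 + 2A^2 - A^6; 14 crossings at w = -2): V = -q^-3 + 2q^-2 - 2q^-1 + 3 - 2q + 2q^2 - q^3
why: comparing 2 Jones polynomials yields 2 groups


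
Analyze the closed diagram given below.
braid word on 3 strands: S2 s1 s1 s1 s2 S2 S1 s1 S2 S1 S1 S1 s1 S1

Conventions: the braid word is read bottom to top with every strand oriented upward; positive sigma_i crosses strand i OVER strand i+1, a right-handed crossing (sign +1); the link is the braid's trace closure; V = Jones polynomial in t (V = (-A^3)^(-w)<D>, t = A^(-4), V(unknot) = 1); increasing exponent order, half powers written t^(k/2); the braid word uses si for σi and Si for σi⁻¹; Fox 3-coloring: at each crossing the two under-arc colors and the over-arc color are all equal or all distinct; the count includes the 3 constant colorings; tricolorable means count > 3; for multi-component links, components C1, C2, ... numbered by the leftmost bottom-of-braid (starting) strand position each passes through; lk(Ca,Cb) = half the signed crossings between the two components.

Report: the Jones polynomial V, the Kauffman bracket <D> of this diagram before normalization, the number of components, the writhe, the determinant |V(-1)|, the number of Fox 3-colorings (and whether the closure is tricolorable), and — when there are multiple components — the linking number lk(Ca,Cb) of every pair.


Jones polynomial: V(t) = -t^-5 + t^-4 - t^-3 + 2t^-2 - t^-1 + 2 - t
<D> = -A^-10 + 2A^-6 - A^-2 + 2A^2 - A^6 + A^10 - A^14; writhe -2
components 1, writhe -2 (14 crossings)
3-colorings: 9 of 3^14, det 9 — tricolorable
note: w = -2 shifts under R1 moves; the (-A^3)^(2) factor cancels that in V


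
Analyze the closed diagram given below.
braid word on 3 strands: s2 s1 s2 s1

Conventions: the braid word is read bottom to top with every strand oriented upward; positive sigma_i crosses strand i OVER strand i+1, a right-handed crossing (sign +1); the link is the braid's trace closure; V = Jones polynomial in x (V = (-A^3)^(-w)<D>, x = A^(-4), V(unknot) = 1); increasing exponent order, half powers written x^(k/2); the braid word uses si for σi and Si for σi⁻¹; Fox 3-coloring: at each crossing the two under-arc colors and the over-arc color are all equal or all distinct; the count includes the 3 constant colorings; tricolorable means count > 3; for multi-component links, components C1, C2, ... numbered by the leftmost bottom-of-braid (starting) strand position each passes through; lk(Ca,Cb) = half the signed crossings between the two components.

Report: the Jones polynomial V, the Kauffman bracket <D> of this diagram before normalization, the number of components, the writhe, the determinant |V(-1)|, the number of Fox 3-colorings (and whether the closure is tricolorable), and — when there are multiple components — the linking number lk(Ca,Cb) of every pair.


V(x) = x + x^3 - x^4
bracket: -A^-4 + 1 + A^8, w = +4
1 component, writhe +4, over 4 crossings
det 3, colorings 9 of 3^4 — tricolorable
observation: w = +4 (over 4 crossings) is diagram-only; (-A^3)^(-4) removes it from V


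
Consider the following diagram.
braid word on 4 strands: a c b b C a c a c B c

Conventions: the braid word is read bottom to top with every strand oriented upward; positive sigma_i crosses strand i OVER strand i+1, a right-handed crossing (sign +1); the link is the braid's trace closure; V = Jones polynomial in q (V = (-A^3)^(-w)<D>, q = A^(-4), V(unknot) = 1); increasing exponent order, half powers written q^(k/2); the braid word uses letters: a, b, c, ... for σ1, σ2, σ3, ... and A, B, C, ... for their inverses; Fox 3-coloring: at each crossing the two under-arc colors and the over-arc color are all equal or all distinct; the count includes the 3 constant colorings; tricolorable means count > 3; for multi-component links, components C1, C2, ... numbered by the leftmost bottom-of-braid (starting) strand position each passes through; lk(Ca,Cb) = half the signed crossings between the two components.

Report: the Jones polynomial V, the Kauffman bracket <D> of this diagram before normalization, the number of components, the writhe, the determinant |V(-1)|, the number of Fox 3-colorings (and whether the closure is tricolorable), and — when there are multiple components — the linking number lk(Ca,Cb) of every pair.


V(q) = q^2 - 2q^3 + 5q^4 - 5q^5 + 6q^6 - 6q^7 + 4q^8 - 3q^9 + q^10
bracket: -A^-19 + 3A^-15 - 4A^-11 + 6A^-7 - 6A^-3 + 5A - 5A^5 + 2A^9 - A^13, w = +7
1 component, writhe +7, over 11 crossings
det 33, colorings 9 of 3^11 — tricolorable
observation: the span of V is 8, forcing >= 8 crossings in any diagram


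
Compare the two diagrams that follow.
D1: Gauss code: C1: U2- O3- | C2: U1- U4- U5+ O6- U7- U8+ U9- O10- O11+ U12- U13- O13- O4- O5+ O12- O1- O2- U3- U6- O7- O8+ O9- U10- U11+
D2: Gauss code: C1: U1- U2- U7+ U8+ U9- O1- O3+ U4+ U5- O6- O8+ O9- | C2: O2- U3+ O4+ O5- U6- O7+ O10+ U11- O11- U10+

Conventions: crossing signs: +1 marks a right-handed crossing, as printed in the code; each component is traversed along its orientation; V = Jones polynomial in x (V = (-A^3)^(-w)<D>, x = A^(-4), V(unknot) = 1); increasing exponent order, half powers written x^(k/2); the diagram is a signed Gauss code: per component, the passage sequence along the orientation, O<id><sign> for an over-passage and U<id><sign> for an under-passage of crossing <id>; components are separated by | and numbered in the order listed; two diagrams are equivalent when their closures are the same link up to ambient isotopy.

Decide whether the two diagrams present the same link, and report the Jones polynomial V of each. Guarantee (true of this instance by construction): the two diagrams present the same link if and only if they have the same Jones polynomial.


equivalent: no
V(D1) = x^(-13/2) - x^(-11/2) + x^(-9/2) - 2x^(-7/2) - x^(-3/2)  (w -7, c 13, <D> = A^-15 + 2A^-7 - A^-3 + A - A^5)
V(D2) = -x^(-1/2) - x^(1/2)  [11 crossings, <D> = A^-5 + A^-1, w = -1]
key observation: comparing 2 Jones polynomials yields 2 groups


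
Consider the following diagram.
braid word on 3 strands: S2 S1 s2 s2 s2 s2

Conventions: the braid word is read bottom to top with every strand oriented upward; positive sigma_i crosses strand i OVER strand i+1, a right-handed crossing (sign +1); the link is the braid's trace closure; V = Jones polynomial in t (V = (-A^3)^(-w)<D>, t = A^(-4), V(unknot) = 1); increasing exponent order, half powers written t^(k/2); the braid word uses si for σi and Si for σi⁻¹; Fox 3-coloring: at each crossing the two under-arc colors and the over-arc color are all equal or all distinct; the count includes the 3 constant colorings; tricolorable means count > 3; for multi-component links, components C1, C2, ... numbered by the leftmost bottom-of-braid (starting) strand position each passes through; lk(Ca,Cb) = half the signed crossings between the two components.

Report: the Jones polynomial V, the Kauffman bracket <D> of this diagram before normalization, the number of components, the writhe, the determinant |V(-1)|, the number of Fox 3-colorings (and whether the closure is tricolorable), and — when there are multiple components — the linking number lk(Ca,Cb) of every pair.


V = t + t^3 - t^4
<D> = -A^-10 + A^-6 + A^2 (w = +2)
1 component over 6 crossings, w = +2
9 Fox colorings among 3^6, |V(-1)| = 3: tricolorable
why: the span of V is 3, forcing >= 3 crossings in any diagram


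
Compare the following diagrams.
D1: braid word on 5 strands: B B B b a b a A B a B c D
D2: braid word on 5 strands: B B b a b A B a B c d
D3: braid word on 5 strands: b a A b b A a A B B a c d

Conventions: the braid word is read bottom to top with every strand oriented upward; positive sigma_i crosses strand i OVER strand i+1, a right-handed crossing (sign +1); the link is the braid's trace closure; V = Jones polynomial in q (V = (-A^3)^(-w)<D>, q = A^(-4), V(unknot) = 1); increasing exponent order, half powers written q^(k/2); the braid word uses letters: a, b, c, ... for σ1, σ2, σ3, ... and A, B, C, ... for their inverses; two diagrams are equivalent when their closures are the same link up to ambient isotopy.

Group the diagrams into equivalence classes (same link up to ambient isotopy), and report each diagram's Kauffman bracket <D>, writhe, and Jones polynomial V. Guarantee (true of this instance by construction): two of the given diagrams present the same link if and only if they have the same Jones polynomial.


classes: {D1, D2} | {D3}
V(D1) = q^(-7/2) - q^(-5/2) + q^(-3/2) - 2q^(-1/2) - q^(3/2)  [13 crossings, <D> = A^-9 + 2A^-1 - A^3 + A^7 - A^11, w = -1]
V(D2) = q^(-7/2) - q^(-5/2) + q^(-3/2) - 2q^(-1/2) - q^(3/2)  (w +1, c 11, <D> = A^-3 + 2A^5 - A^9 + A^13 - A^17)
D3 (bracket -A^-5 + A^-1 - A^3 + 2A^7 + A^15; 13 crossings at w = +3): V = -q^(-3/2) - 2q^(1/2) + q^(3/2) - q^(5/2) + q^(7/2)
note: 2 classes among 3 diagrams; unequal V(q) rules out equality


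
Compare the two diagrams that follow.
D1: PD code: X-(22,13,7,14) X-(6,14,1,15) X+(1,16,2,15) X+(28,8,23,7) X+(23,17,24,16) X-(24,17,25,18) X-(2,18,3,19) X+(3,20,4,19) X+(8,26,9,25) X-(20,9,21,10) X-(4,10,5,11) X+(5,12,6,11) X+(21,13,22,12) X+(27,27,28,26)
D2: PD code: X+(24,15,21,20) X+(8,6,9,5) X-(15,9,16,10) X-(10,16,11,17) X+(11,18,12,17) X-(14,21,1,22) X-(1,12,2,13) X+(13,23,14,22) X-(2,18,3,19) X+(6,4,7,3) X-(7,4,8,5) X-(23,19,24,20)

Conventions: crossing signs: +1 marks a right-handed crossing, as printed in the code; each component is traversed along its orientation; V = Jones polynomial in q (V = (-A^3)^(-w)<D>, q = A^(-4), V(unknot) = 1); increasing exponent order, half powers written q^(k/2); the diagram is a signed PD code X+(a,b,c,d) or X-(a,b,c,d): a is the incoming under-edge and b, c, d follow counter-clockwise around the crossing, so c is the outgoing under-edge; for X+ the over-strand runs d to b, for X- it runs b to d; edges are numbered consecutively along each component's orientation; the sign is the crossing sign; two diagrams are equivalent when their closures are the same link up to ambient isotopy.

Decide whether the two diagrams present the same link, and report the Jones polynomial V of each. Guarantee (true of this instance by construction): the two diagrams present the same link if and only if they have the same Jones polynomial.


equivalent: no
V(D1) = 1 + q + q^2 + q^3  (w +2, c 14, <D> = A^-6 + A^-2 + A^2 + A^6)
V(D2) = q^-3 + q^-2 + q^-1 + 1  (w -2, c 12, <D> = A^-6 + A^-2 + A^2 + A^6)
why: V(q) takes 2 values over 2 diagrams, fixing the grouping


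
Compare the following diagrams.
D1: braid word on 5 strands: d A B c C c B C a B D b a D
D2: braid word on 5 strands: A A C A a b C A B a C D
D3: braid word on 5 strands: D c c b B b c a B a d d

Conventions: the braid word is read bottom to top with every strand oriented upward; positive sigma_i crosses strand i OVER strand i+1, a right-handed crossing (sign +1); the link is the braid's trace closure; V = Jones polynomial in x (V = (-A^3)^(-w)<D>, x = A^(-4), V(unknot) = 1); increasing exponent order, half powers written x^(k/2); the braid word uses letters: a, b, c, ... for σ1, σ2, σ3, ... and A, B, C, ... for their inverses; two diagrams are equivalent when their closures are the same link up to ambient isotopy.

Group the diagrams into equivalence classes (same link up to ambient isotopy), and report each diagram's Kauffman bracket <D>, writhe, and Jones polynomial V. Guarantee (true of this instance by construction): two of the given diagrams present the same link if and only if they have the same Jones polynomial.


grouping into links: {D1} | {D2} | {D3}
V(D1) = 1  (w -2, c 14, <D> = A^-6)
V(D2) = -x^-6 + x^-5 - x^-4 + 2x^-3 - x^-2 + x^-1  [12 crossings, <D> = A^-14 - A^-10 + 2A^-6 - A^-2 + A^2 - A^6, w = -6]
V(D3) = x - x^2 + 2x^3 - x^4 + x^5 - x^6  [12 crossings, <D> = -A^-6 + A^-2 - A^2 + 2A^6 - A^10 + A^14, w = +6]
why: comparing 3 Jones polynomials yields 3 groups


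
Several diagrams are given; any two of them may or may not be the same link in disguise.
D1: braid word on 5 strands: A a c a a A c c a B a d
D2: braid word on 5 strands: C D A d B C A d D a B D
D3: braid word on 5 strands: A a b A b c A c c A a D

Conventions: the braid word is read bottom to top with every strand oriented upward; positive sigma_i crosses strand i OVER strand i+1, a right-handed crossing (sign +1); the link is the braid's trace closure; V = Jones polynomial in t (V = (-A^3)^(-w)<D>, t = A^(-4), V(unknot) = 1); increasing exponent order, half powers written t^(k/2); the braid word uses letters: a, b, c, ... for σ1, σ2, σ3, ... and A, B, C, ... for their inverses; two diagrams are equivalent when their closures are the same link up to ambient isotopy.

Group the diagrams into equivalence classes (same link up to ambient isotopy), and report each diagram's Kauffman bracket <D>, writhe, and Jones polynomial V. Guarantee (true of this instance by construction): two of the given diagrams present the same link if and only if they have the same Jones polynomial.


equivalence classes: {D1} | {D2} | {D3}
D1 (bracket A^-14 - 2A^-10 + A^-6 - 2A^-2 + 2A^2 + A^10; 12 crossings at w = +6): V = t^2 + 2t^4 - 2t^5 + t^6 - 2t^7 + t^8
D2 (bracket A^-14 + A^-6 - A^-2; 12 crossings at w = -6): V = -t^-4 + t^-3 + t^-1
D3 (bracket -A^-18 + 2A^-14 - 2A^-10 + 3A^-6 - 3A^-2 + 2A^2 - A^6 + A^10; 12 crossings at w = +2): V = t^-1 - 1 + 2t - 3t^2 + 3t^3 - 2t^4 + 2t^5 - t^6
key observation: V(t) takes 3 values over 3 diagrams, fixing the grouping


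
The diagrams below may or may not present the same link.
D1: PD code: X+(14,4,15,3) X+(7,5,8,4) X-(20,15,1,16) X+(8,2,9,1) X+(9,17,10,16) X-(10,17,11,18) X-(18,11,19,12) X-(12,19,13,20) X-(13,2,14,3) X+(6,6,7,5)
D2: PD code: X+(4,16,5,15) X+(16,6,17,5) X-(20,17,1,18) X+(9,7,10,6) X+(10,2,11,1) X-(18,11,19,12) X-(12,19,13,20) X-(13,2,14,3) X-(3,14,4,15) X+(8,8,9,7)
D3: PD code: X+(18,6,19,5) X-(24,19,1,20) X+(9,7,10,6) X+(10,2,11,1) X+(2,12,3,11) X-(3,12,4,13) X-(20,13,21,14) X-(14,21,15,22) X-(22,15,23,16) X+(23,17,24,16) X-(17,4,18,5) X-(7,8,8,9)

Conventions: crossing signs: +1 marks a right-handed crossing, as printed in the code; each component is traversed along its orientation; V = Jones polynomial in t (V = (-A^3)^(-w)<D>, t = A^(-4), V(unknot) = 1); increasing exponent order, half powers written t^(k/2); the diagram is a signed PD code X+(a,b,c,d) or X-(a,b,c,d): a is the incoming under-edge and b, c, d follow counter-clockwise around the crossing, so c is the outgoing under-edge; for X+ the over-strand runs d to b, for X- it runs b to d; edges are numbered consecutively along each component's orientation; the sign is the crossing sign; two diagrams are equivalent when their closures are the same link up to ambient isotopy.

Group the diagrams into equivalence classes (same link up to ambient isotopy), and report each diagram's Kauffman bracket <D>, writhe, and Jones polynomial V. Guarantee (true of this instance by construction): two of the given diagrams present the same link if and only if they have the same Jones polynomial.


classes: {D1, D2, D3}
V(D1) = -t^-4 + t^-3 + t^-1  [10 crossings, <D> = A^4 + A^12 - A^16, w = 0]
V(D2) = -t^-4 + t^-3 + t^-1  (w 0, c 10, <D> = A^4 + A^12 - A^16)
D3 (bracket A^-2 + A^6 - A^10; 12 crossings at w = -2): V = -t^-4 + t^-3 + t^-1
note: all 3 diagrams share one V(t), hence one class


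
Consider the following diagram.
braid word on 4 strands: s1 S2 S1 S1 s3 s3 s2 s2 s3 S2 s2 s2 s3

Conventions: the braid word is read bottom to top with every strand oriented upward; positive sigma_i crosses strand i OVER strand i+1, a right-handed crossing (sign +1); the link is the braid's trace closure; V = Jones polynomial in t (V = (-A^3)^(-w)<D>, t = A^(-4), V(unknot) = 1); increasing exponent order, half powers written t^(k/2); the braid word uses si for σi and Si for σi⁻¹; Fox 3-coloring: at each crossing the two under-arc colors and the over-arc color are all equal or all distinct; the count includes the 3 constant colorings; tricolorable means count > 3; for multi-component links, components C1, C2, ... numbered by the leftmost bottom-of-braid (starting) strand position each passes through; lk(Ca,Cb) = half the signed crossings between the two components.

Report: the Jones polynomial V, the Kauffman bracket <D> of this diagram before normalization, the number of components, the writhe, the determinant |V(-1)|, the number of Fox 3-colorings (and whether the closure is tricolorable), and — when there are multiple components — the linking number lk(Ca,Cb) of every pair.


Jones polynomial: V(t) = 1 - t + 3t^2 - 3t^3 + 3t^4 - 4t^5 + 3t^6 - 2t^7 + t^8
<D> = -A^-17 + 2A^-13 - 3A^-9 + 4A^-5 - 3A^-1 + 3A^3 - 3A^7 + A^11 - A^15; writhe +5
components 1, writhe +5 (13 crossings)
3-colorings: 9 of 3^13, det 21 — tricolorable
note: free reduction leaves σ1 σ2⁻¹ σ1⁻¹ σ1⁻¹ σ3 σ3 σ2 σ2 σ3 σ2 σ3 of the original 13 letters


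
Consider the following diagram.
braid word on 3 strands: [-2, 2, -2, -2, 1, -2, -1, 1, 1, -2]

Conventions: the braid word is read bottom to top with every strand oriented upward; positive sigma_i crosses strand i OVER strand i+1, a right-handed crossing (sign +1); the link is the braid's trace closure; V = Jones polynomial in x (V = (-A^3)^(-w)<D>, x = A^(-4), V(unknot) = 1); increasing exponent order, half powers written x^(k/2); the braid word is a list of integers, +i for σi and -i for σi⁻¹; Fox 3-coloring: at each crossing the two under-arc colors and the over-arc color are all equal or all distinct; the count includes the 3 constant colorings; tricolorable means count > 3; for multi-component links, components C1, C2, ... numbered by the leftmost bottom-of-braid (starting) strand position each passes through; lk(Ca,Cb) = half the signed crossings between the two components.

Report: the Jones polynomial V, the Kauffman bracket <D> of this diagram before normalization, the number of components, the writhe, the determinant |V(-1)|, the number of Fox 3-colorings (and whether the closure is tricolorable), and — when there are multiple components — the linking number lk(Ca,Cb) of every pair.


V = x^-5 - 2x^-4 + 2x^-3 - 2x^-2 + 2x^-1 - 1 + x
<D> = A^-10 - A^-6 + 2A^-2 - 2A^2 + 2A^6 - 2A^10 + A^14 (w = -2)
1 component over 10 crossings, w = -2
3 Fox colorings among 3^10, |V(-1)| = 11: not tricolorable
why: |V(-1)| = 11: so not tricolorable, since 3 does not divide 11


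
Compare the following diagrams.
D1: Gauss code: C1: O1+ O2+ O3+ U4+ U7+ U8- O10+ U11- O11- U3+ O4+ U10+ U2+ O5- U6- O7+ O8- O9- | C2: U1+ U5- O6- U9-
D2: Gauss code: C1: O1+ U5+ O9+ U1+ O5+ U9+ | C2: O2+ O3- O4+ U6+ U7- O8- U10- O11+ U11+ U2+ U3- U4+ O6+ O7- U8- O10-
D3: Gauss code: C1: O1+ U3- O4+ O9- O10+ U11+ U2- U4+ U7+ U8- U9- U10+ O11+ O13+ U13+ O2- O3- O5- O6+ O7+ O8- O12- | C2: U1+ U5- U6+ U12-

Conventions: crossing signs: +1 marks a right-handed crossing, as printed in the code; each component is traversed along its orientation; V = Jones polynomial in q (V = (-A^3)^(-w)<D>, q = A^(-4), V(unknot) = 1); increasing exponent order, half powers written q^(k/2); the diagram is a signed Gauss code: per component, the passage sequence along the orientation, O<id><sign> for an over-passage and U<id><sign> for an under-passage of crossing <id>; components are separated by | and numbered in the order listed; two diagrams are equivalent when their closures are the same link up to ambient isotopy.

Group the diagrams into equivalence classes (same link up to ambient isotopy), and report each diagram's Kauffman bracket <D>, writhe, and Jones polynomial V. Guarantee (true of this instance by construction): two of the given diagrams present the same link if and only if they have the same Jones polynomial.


equivalence classes: {D1} | {D2} | {D3}
D1 (bracket -A^-11 + A^-7 - A^-3 + 2A + A^9; 11 crossings at w = +1): V = -q^(-3/2) - 2q^(1/2) + q^(3/2) - q^(5/2) + q^(7/2)
D2 (bracket -A^-9 + A^-1 + A^3 + A^7; 11 crossings at w = +3): V = -q^(1/2) - q^(3/2) - q^(5/2) + q^(9/2)
D3 (bracket A + A^5; 13 crossings at w = +1): V = -q^(-1/2) - q^(1/2)
key observation: 3 values of V(q) split the 3 diagrams


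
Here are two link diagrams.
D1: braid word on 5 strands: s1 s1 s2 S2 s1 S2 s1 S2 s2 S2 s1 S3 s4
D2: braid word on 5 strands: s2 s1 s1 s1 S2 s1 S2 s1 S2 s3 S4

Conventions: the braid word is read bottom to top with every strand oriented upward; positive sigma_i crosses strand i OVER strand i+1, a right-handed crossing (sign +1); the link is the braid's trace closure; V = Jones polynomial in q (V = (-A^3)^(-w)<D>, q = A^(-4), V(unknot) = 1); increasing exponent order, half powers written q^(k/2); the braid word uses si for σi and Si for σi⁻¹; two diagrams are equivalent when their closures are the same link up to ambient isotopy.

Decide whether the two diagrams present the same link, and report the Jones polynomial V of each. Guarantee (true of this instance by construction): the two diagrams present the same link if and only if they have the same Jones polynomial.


equivalent: yes
D1 (bracket -A^-17 + 2A^-13 - 2A^-9 + 3A^-5 - 2A^-1 + 2A^3 - A^7 + A^11; 13 crossings at w = +3): V = -q^(-1/2) + q^(1/2) - 2q^(3/2) + 2q^(5/2) - 3q^(7/2) + 2q^(9/2) - 2q^(11/2) + q^(13/2)
D2 (bracket -A^-17 + 2A^-13 - 2A^-9 + 3A^-5 - 2A^-1 + 2A^3 - A^7 + A^11; 11 crossings at w = +3): V = -q^(-1/2) + q^(1/2) - 2q^(3/2) + 2q^(5/2) - 3q^(7/2) + 2q^(9/2) - 2q^(11/2) + q^(13/2)
key observation: all 2 diagrams share one V(q), hence one class


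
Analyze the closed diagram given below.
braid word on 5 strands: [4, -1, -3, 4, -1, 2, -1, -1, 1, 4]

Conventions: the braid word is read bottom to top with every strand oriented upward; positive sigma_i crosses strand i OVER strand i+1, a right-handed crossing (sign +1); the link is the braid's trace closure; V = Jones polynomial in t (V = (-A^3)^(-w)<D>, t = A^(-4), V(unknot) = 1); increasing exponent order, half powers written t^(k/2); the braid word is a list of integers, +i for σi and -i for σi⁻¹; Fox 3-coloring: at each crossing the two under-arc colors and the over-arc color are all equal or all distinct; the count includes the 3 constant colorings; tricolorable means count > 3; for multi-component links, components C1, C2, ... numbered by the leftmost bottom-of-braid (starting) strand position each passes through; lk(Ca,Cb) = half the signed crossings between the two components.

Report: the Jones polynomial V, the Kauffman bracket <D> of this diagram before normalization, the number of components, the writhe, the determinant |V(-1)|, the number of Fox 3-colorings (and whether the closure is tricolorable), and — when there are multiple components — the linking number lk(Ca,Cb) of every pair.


Jones polynomial: V(t) = -t^-3 + t^-2 - t^-1 + 3 - t + t^2 - t^3
<D> = -A^-12 + A^-8 - A^-4 + 3 - A^4 + A^8 - A^12; writhe 0
components 1, writhe 0 (10 crossings)
3-colorings: 27 of 3^10, det 9 — tricolorable
note: V spans 6 powers of t: at least 6 crossings in any diagram


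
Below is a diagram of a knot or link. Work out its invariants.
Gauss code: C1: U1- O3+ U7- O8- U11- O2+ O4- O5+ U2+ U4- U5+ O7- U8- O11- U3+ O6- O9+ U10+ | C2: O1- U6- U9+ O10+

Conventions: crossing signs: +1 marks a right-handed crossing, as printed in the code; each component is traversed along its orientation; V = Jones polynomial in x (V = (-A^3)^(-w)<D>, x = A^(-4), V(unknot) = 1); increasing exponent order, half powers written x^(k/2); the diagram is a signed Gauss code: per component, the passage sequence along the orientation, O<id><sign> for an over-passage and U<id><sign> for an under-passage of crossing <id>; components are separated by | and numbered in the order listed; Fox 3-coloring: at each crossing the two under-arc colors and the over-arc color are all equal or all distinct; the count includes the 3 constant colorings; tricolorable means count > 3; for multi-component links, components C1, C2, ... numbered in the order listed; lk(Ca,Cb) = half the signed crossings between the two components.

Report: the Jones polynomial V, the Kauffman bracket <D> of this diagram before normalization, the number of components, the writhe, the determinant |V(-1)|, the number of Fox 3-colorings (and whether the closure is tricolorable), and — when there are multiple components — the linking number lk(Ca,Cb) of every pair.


V(x) = x^(-9/2) - x^(-5/2) - x^(-3/2) - x^(-1/2)
bracket: A^-1 + A^3 + A^7 - A^15, w = -1
2 components, writhe -1, over 11 crossings
lk(C1,C2) = 0
det 0, colorings 27 of 3^11 — tricolorable
observation: the 1 component pair carries total linking 0


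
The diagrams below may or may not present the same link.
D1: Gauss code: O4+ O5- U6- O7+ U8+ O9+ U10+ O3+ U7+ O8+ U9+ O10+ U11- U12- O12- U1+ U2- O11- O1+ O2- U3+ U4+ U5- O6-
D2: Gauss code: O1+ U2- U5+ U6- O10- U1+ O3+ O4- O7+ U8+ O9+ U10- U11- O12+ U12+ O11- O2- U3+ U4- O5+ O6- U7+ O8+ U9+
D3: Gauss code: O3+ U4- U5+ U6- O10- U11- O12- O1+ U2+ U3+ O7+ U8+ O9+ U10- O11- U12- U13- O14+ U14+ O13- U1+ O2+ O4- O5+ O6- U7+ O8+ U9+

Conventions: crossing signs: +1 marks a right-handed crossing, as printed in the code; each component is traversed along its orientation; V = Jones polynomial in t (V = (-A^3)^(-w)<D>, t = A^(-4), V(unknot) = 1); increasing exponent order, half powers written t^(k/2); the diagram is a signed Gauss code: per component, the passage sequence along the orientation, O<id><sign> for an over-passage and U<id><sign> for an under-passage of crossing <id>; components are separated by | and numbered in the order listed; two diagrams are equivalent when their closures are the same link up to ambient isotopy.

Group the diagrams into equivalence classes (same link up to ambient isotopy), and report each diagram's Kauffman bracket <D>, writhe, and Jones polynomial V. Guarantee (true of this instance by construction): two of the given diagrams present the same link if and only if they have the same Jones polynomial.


classes: {D1} | {D2, D3}
V(D1) = t^2 + t^4 - t^5 + t^6 - t^7  [12 crossings, <D> = -A^-22 + A^-18 - A^-14 + A^-10 + A^-2, w = +2]
V(D2) = t^-1 - 1 + 2t - 2t^2 + 2t^3 - 2t^4 + t^5  [12 crossings, <D> = A^-14 - 2A^-10 + 2A^-6 - 2A^-2 + 2A^2 - A^6 + A^10, w = +2]
V(D3) = t^-1 - 1 + 2t - 2t^2 + 2t^3 - 2t^4 + t^5  (w +2, c 14, <D> = A^-14 - 2A^-10 + 2A^-6 - 2A^-2 + 2A^2 - A^6 + A^10)
insight: V(t) takes 2 values over 3 diagrams, fixing the grouping


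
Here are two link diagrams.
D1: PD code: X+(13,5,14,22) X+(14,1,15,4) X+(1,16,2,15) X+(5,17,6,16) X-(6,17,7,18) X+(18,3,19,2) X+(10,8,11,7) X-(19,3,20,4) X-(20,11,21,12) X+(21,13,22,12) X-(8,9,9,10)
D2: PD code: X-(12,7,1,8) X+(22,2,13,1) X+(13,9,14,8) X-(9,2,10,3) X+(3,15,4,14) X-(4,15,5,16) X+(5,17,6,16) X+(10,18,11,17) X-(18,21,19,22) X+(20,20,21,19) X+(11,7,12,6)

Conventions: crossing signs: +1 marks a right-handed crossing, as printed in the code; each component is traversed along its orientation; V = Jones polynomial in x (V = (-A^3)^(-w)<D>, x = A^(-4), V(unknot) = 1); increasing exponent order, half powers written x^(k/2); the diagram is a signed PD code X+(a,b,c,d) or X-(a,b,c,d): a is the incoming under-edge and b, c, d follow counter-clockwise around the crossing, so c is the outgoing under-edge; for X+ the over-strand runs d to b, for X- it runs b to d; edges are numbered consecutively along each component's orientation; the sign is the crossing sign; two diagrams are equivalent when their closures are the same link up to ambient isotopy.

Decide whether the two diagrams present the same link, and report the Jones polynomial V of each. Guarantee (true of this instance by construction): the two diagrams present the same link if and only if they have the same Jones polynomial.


equivalent: no
D1 (bracket A^-1 + A^7; 11 crossings at w = +3): V = -x^(1/2) - x^(5/2)
D2 (bracket A^-9 + A^-1 - A^3 + A^7; 11 crossings at w = +3): V = -x^(1/2) + x^(3/2) - x^(5/2) - x^(9/2)
key observation: V(x) takes 2 values over 2 diagrams, fixing the grouping


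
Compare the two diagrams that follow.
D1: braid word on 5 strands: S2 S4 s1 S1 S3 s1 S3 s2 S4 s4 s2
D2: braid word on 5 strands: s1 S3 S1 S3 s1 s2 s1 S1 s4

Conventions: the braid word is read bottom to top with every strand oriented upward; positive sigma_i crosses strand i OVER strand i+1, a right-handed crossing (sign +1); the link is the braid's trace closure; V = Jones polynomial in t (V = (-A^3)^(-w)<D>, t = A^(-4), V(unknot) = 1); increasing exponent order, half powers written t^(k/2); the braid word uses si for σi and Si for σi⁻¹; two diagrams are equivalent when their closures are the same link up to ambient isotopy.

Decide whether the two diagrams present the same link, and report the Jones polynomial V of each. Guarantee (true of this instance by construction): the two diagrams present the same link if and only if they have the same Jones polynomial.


equivalent: yes
V(D1) = -t^(-5/2) - t^(-1/2)  (w -1, c 11, <D> = A^-1 + A^7)
V(D2) = -t^(-5/2) - t^(-1/2)  [9 crossings, <D> = A^5 + A^13, w = +1]
key observation: all 2 diagrams share one V(t), hence one class


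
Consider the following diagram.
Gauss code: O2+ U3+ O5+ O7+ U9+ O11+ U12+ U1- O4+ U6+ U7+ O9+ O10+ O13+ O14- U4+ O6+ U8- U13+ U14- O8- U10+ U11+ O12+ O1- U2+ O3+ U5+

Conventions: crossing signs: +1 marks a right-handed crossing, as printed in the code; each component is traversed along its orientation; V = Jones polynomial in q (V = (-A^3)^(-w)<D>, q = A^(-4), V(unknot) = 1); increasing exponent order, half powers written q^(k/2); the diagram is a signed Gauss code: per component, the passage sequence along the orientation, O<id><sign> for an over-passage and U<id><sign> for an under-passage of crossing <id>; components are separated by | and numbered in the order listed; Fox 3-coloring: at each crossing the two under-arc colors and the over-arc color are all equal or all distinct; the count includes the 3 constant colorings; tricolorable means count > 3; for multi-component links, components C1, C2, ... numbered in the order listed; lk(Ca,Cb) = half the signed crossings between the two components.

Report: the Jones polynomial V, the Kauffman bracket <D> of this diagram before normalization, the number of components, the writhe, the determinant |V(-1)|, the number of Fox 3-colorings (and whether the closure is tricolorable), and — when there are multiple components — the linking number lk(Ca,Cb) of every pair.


Jones polynomial: V(q) = q^3 + 2q^5 - 2q^6 + 2q^7 - 3q^8 + 2q^9 - 2q^10 + q^11
<D> = A^-20 - 2A^-16 + 2A^-12 - 3A^-8 + 2A^-4 - 2 + 2A^4 + A^12; writhe +8
components 1, writhe +8 (14 crossings)
3-colorings: 9 of 3^14, det 15 — tricolorable
note: |V(-1)| = 15: so tricolorable, since 3 divides 15


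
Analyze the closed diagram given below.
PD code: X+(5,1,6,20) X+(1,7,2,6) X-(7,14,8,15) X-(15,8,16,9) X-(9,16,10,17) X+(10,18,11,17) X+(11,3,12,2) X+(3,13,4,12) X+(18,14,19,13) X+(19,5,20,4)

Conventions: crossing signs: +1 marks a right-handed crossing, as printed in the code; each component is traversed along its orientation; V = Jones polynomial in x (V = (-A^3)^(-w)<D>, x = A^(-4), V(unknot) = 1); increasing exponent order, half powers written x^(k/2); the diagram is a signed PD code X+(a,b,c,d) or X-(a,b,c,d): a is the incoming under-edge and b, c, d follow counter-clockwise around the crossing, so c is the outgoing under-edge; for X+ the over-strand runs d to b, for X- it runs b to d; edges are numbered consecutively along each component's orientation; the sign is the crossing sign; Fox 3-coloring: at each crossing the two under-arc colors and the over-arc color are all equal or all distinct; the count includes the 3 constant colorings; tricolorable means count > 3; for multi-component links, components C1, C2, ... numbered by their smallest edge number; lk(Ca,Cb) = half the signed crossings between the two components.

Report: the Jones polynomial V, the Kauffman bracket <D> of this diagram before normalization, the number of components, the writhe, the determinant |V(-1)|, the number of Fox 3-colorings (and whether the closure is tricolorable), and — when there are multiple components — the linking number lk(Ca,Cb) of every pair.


V(x) = x - x^2 + 2x^3 - x^4 + x^5 - x^6
bracket: -A^-12 + A^-8 - A^-4 + 2 - A^4 + A^8, w = +4
1 component, writhe +4, over 10 crossings
det 7, colorings 3 of 3^10 — not tricolorable
observation: w = +4 (over 10 crossings) is diagram-only; (-A^3)^(-4) removes it from V
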